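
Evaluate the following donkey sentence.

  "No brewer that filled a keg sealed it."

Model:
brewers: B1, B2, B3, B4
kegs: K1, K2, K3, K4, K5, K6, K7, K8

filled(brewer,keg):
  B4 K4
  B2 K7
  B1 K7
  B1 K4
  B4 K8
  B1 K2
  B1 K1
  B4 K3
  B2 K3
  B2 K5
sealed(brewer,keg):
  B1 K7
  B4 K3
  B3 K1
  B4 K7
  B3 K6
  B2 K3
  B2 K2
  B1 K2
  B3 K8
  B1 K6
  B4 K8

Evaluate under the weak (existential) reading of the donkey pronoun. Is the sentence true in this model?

False

"it" takes "a keg" as antecedent — a donkey pronoun bound across the clause boundary.
Truth condition: for no (b,k) with filled(b,k) does sealed(b,k) hold.
Restrictor pairs — does the scope hold? (B1,K1):fails  (B1,K2):holds  (B1,K4):fails  (B1,K7):holds  (B2,K3):holds  (B2,K5):fails  (B2,K7):fails  (B4,K3):holds  (B4,K4):fails  (B4,K8):holds
Scope holds for 5 pair(s), so the sentence is false.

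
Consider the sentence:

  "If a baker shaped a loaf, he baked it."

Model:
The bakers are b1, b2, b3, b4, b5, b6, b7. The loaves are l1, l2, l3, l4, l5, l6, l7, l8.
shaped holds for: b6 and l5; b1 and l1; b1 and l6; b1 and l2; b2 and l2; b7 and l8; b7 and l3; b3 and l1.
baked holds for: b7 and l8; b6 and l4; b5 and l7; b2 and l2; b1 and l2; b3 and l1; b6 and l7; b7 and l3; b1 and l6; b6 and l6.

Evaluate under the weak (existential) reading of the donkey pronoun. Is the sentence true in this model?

False

"it" takes "a loaf" as antecedent — a donkey pronoun bound across the clause boundary.
Weak reading: every baker b with some shaped-loaf has at least one shaped-loaf l such that baked(b,l).
Per baker: b1:✓  b2:✓  b3:✓  b6:✗  b7:✓
b6 has no witness among its shaped-loaves.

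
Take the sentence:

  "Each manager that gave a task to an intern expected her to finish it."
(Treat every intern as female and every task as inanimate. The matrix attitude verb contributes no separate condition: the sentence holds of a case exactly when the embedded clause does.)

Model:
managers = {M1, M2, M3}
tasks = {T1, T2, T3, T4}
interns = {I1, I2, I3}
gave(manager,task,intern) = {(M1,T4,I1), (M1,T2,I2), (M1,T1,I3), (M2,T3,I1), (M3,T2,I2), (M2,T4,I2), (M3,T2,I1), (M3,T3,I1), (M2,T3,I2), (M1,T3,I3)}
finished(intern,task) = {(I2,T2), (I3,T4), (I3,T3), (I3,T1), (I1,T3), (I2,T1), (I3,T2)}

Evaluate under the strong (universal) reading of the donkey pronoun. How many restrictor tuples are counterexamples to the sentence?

4

"her" takes "an intern" as antecedent and "it" takes "a task"; both are donkey pronouns co-varying with the restrictor.
Strong reading: for every (m,t,i) with gave(m,t,i), finished(i,t).
Restrictor triples: (M1,T1,I3)→finished(I3,T1) ✓  (M1,T2,I2)→finished(I2,T2) ✓  (M1,T3,I3)→finished(I3,T3) ✓  (M1,T4,I1)→finished(I1,T4) ✗  (M2,T3,I1)→finished(I1,T3) ✓  (M2,T3,I2)→finished(I2,T3) ✗  (M2,T4,I2)→finished(I2,T4) ✗  (M3,T2,I1)→finished(I1,T2) ✗  (M3,T2,I2)→finished(I2,T2) ✓  (M3,T3,I1)→finished(I1,T3) ✓
Counterexamples (restrictor triples failing the scope): 4.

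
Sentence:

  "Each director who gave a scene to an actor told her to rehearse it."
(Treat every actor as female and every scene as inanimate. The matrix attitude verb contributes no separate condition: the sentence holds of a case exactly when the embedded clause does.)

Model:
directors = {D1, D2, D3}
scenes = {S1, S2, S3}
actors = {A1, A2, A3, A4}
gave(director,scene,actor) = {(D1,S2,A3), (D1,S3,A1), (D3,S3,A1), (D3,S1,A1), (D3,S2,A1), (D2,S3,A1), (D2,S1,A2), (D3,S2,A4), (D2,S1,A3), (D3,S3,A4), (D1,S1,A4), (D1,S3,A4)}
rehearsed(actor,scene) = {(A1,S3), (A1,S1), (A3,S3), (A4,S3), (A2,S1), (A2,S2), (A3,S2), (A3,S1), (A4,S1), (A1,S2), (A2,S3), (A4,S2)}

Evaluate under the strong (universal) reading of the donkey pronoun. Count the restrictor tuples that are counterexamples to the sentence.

0

"her" takes "an actor" as antecedent and "it" takes "a scene"; both are donkey pronouns co-varying with the restrictor.
Strong reading: for every (d,s,a) with gave(d,s,a), rehearsed(a,s).
Restrictor triples: (D1,S1,A4)→rehearsed(A4,S1) ✓  (D1,S2,A3)→rehearsed(A3,S2) ✓  (D1,S3,A1)→rehearsed(A1,S3) ✓  (D1,S3,A4)→rehearsed(A4,S3) ✓  (D2,S1,A2)→rehearsed(A2,S1) ✓  (D2,S1,A3)→rehearsed(A3,S1) ✓  (D2,S3,A1)→rehearsed(A1,S3) ✓  (D3,S1,A1)→rehearsed(A1,S1) ✓  (D3,S2,A1)→rehearsed(A1,S2) ✓  (D3,S2,A4)→rehearsed(A4,S2) ✓  (D3,S3,A1)→rehearsed(A1,S3) ✓  (D3,S3,A4)→rehearsed(A4,S3) ✓
Counterexamples (restrictor triples failing the scope): 0.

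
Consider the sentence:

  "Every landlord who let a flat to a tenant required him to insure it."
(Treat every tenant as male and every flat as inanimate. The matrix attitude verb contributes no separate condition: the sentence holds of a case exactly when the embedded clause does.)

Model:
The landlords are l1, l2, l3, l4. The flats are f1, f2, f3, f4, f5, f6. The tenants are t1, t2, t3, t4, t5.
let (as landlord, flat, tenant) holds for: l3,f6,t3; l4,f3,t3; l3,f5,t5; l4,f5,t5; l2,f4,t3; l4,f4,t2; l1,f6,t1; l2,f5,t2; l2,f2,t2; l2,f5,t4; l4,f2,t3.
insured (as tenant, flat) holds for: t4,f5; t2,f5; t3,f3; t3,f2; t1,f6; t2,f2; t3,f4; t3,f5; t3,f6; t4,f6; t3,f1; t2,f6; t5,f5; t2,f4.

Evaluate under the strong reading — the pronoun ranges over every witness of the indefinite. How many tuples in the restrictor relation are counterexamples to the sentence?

0

"him" takes "a tenant" as antecedent and "it" takes "a flat"; both are donkey pronouns co-varying with the restrictor.
Strong reading: for every (l,f,t) with let(l,f,t), insured(t,f).
Restrictor triples: (l1,f6,t1)→insured(t1,f6) ✓  (l2,f2,t2)→insured(t2,f2) ✓  (l2,f4,t3)→insured(t3,f4) ✓  (l2,f5,t2)→insured(t2,f5) ✓  (l2,f5,t4)→insured(t4,f5) ✓  (l3,f5,t5)→insured(t5,f5) ✓  (l3,f6,t3)→insured(t3,f6) ✓  (l4,f2,t3)→insured(t3,f2) ✓  (l4,f3,t3)→insured(t3,f3) ✓  (l4,f4,t2)→insured(t2,f4) ✓  (l4,f5,t5)→insured(t5,f5) ✓
Counterexamples (restrictor triples failing the scope): 0.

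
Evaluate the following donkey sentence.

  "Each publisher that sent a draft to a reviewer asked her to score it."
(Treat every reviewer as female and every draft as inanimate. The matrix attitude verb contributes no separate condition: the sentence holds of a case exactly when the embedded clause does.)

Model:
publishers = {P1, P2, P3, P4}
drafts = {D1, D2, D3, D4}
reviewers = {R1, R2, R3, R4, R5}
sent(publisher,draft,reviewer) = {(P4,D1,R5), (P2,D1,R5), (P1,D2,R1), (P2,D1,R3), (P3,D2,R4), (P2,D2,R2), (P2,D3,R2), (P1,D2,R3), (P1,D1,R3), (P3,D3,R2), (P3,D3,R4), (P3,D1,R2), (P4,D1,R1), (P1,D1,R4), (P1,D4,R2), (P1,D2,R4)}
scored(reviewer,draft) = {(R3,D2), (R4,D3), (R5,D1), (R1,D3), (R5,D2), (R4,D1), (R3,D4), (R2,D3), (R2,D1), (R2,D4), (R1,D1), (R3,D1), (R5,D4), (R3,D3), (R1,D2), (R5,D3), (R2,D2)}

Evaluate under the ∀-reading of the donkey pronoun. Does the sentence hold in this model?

"her" takes "a reviewer" as antecedent and "it" takes "a draft"; both are donkey pronouns co-varying with the restrictor.
Strong reading: for every (p,d,r) with sent(p,d,r), scored(r,d).
Restrictor triples: (P1,D1,R3)→scored(R3,D1) ✓  (P1,D1,R4)→scored(R4,D1) ✓  (P1,D2,R1)→scored(R1,D2) ✓  (P1,D2,R3)→scored(R3,D2) ✓  (P1,D2,R4)→scored(R4,D2) ✗  (P1,D4,R2)→scored(R2,D4) ✓  (P2,D1,R3)→scored(R3,D1) ✓  (P2,D1,R5)→scored(R5,D1) ✓  (P2,D2,R2)→scored(R2,D2) ✓  (P2,D3,R2)→scored(R2,D3) ✓  (P3,D1,R2)→scored(R2,D1) ✓  (P3,D2,R4)→scored(R4,D2) ✗  (P3,D3,R2)→scored(R2,D3) ✓  (P3,D3,R4)→scored(R4,D3) ✓  (P4,D1,R1)→scored(R1,D1) ✓  (P4,D1,R5)→scored(R5,D1) ✓
Counterexample: (P1,D2,R4) — scored(R4,D2) does not hold.

False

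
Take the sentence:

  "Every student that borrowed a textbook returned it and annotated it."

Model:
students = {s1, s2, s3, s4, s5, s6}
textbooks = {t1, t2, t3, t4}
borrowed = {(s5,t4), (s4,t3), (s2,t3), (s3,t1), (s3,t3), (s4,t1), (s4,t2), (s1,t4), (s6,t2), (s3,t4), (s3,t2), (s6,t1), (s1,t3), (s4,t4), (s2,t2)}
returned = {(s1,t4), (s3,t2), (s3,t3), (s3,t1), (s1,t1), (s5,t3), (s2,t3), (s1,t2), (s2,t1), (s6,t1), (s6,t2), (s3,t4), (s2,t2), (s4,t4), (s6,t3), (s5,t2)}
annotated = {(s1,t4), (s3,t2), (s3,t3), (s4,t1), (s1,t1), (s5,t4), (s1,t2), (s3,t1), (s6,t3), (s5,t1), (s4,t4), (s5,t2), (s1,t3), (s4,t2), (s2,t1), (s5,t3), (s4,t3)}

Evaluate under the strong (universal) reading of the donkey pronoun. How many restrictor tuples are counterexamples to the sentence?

10

"it" takes "a textbook" as antecedent — a donkey pronoun bound across the clause boundary.
Strong reading: for every (s,t) with borrowed(s,t), returned(s,t) ∧ annotated(s,t).
Restrictor pairs: (s1,t3) ✗  (s1,t4) ✓  (s2,t2) ✗  (s2,t3) ✗  (s3,t1) ✓  (s3,t2) ✓  (s3,t3) ✓  (s3,t4) ✗  (s4,t1) ✗  (s4,t2) ✗  (s4,t3) ✗  (s4,t4) ✓  (s5,t4) ✗  (s6,t1) ✗  (s6,t2) ✗
Counterexamples (restrictor pairs failing the scope): 10.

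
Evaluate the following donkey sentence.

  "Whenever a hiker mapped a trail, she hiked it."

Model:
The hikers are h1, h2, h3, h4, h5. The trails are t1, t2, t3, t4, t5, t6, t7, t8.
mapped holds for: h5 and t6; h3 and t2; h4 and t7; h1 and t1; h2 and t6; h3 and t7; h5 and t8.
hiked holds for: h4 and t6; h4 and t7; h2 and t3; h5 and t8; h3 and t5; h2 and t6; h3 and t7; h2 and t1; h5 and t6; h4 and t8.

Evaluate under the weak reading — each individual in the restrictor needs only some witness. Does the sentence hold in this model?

False

"it" takes "a trail" as antecedent — a donkey pronoun bound across the clause boundary.
Weak reading: every hiker h with some mapped-trail has at least one mapped-trail t such that hiked(h,t).
Per hiker: h1:✗  h2:✓  h3:✓  h4:✓  h5:✓
h1 has no witness among its mapped-trails.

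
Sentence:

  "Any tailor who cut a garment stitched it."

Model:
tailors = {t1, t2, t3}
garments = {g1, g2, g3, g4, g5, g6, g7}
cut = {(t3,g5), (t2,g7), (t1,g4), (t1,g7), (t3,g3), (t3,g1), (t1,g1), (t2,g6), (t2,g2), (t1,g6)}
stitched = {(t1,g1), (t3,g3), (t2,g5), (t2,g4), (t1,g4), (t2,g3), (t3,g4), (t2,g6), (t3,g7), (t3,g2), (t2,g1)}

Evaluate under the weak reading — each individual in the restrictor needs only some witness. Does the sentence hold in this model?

True

"it" takes "a garment" as antecedent — a donkey pronoun bound across the clause boundary.
Weak reading: every tailor t with some cut-garment has at least one cut-garment g such that stitched(t,g).
Per tailor: t1:✓  t2:✓  t3:✓
Every tailor in the restrictor has a witness.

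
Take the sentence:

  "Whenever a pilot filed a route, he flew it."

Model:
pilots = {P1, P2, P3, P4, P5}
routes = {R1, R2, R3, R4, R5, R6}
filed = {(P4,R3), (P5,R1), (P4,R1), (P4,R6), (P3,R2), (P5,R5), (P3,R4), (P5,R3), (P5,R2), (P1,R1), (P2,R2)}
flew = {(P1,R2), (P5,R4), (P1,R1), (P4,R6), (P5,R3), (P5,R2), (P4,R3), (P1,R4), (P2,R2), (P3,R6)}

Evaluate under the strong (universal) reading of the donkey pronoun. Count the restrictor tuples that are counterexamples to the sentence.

5

"it" takes "a route" as antecedent — a donkey pronoun bound across the clause boundary.
Strong reading: for every (p,r) with filed(p,r), flew(p,r).
Restrictor pairs: (P1,R1) ✓  (P2,R2) ✓  (P3,R2) ✗  (P3,R4) ✗  (P4,R1) ✗  (P4,R3) ✓  (P4,R6) ✓  (P5,R1) ✗  (P5,R2) ✓  (P5,R3) ✓  (P5,R5) ✗
Counterexamples (restrictor pairs failing the scope): 5.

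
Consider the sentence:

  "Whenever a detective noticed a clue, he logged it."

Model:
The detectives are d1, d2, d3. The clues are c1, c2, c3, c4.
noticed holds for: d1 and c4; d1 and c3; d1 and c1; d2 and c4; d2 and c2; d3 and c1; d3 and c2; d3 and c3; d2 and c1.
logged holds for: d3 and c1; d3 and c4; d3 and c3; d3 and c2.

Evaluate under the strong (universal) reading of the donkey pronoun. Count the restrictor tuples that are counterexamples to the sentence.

"it" takes "a clue" as antecedent — a donkey pronoun bound across the clause boundary.
Strong reading: for every (d,c) with noticed(d,c), logged(d,c).
Restrictor pairs: (d1,c1) ✗  (d1,c3) ✗  (d1,c4) ✗  (d2,c1) ✗  (d2,c2) ✗  (d2,c4) ✗  (d3,c1) ✓  (d3,c2) ✓  (d3,c3) ✓
Counterexamples (restrictor pairs failing the scope): 6.

6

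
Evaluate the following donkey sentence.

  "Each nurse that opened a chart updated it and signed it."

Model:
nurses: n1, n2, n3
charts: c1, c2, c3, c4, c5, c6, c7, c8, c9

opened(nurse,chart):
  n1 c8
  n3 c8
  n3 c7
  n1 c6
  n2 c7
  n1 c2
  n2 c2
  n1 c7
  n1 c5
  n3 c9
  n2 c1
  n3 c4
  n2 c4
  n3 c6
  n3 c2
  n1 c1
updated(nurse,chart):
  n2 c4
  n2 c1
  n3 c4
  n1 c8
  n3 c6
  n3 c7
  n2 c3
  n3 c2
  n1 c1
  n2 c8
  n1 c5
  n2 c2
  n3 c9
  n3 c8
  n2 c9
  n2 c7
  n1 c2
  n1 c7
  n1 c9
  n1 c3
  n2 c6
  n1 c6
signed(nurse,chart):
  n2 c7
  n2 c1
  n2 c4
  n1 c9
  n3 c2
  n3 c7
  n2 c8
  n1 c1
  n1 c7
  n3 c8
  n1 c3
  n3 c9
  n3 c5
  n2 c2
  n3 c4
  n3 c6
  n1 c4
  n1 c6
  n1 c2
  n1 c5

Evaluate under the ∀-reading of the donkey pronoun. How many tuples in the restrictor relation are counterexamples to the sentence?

"it" takes "a chart" as antecedent — a donkey pronoun bound across the clause boundary.
Strong reading: for every (n,c) with opened(n,c), updated(n,c) ∧ signed(n,c).
Restrictor pairs: (n1,c1) ✓  (n1,c2) ✓  (n1,c5) ✓  (n1,c6) ✓  (n1,c7) ✓  (n1,c8) ✗  (n2,c1) ✓  (n2,c2) ✓  (n2,c4) ✓  (n2,c7) ✓  (n3,c2) ✓  (n3,c4) ✓  (n3,c6) ✓  (n3,c7) ✓  (n3,c8) ✓  (n3,c9) ✓
Counterexamples (restrictor pairs failing the scope): 1.

1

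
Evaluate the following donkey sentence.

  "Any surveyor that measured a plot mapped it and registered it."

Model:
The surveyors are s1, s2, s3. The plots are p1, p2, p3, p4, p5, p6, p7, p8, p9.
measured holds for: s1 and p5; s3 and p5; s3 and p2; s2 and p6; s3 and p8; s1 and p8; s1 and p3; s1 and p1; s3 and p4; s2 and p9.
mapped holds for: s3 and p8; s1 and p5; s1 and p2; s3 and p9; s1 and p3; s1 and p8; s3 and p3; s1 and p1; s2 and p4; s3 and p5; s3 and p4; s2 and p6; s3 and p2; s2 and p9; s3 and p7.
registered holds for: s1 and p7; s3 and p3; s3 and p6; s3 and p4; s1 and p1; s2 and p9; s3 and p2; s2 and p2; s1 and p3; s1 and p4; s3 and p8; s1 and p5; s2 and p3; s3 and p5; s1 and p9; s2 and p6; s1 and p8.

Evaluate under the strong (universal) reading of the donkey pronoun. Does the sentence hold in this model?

True

"it" takes "a plot" as antecedent — a donkey pronoun bound across the clause boundary.
Strong reading: for every (s,p) with measured(s,p), mapped(s,p) ∧ registered(s,p).
Restrictor pairs: (s1,p1) ✓  (s1,p3) ✓  (s1,p5) ✓  (s1,p8) ✓  (s2,p6) ✓  (s2,p9) ✓  (s3,p2) ✓  (s3,p4) ✓  (s3,p5) ✓  (s3,p8) ✓
Every restrictor pair satisfies the scope.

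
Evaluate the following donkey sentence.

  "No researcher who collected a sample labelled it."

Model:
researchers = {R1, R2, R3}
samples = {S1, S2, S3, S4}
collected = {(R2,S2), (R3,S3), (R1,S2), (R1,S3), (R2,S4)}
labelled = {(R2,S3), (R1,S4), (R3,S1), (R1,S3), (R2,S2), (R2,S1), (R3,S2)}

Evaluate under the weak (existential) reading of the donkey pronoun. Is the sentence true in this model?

"it" takes "a sample" as antecedent — a donkey pronoun bound across the clause boundary.
Truth condition: for no (r,s) with collected(r,s) does labelled(r,s) hold.
Restrictor pairs — does the scope hold? (R1,S2):fails  (R1,S3):holds  (R2,S2):holds  (R2,S4):fails  (R3,S3):fails
Scope holds for 2 pair(s), so the sentence is false.

False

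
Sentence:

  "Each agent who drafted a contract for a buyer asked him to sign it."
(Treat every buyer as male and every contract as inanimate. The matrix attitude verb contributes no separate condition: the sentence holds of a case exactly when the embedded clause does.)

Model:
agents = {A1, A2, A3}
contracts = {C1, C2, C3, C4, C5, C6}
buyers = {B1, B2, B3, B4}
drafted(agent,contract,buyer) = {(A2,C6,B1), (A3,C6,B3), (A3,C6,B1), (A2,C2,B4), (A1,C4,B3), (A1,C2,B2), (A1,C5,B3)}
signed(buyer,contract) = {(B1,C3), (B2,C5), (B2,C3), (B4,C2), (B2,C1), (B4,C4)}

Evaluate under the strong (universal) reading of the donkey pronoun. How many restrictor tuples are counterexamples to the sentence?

6

"him" takes "a buyer" as antecedent and "it" takes "a contract"; both are donkey pronouns co-varying with the restrictor.
Strong reading: for every (a,c,b) with drafted(a,c,b), signed(b,c).
Restrictor triples: (A1,C2,B2)→signed(B2,C2) ✗  (A1,C4,B3)→signed(B3,C4) ✗  (A1,C5,B3)→signed(B3,C5) ✗  (A2,C2,B4)→signed(B4,C2) ✓  (A2,C6,B1)→signed(B1,C6) ✗  (A3,C6,B1)→signed(B1,C6) ✗  (A3,C6,B3)→signed(B3,C6) ✗
Counterexamples (restrictor triples failing the scope): 6.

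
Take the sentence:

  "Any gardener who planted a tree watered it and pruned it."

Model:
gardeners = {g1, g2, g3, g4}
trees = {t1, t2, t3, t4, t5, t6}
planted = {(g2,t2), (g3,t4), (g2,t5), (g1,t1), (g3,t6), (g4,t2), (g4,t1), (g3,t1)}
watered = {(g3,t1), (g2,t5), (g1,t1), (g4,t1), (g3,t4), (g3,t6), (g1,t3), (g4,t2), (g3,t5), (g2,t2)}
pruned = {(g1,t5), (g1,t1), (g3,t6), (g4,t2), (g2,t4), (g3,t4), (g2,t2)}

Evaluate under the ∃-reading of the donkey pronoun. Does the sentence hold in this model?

"it" takes "a tree" as antecedent — a donkey pronoun bound across the clause boundary.
Weak reading: every gardener g with some planted-tree has at least one planted-tree t such that watered(g,t) ∧ pruned(g,t).
Per gardener: g1:✓  g2:✓  g3:✓  g4:✓
Every gardener in the restrictor has a witness.

True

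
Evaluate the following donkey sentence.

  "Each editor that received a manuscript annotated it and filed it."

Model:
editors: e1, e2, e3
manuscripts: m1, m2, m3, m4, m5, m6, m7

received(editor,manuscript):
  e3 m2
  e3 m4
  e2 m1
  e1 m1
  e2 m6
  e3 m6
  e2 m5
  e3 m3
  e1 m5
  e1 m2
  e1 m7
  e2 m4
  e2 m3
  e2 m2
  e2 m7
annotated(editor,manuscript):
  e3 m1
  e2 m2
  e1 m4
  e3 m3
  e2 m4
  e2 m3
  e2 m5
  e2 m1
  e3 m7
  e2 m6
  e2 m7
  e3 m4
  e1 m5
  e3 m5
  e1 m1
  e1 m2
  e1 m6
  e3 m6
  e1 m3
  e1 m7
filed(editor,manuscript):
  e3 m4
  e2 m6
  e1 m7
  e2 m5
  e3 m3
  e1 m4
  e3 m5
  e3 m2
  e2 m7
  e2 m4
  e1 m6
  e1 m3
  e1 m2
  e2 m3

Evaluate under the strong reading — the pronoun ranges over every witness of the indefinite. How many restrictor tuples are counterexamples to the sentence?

"it" takes "a manuscript" as antecedent — a donkey pronoun bound across the clause boundary.
Strong reading: for every (e,m) with received(e,m), annotated(e,m) ∧ filed(e,m).
Restrictor pairs: (e1,m1) ✗  (e1,m2) ✓  (e1,m5) ✗  (e1,m7) ✓  (e2,m1) ✗  (e2,m2) ✗  (e2,m3) ✓  (e2,m4) ✓  (e2,m5) ✓  (e2,m6) ✓  (e2,m7) ✓  (e3,m2) ✗  (e3,m3) ✓  (e3,m4) ✓  (e3,m6) ✗
Counterexamples (restrictor pairs failing the scope): 6.

6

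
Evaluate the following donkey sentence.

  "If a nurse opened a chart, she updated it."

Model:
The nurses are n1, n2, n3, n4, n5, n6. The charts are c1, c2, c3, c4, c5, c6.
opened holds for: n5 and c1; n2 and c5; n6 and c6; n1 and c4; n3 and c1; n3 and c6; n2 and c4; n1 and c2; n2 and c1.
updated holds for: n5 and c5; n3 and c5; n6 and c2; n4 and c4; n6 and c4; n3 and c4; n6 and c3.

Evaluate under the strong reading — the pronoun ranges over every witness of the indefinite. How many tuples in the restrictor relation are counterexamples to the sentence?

9

"it" takes "a chart" as antecedent — a donkey pronoun bound across the clause boundary.
Strong reading: for every (n,c) with opened(n,c), updated(n,c).
Restrictor pairs: (n1,c2) ✗  (n1,c4) ✗  (n2,c1) ✗  (n2,c4) ✗  (n2,c5) ✗  (n3,c1) ✗  (n3,c6) ✗  (n5,c1) ✗  (n6,c6) ✗
Counterexamples (restrictor pairs failing the scope): 9.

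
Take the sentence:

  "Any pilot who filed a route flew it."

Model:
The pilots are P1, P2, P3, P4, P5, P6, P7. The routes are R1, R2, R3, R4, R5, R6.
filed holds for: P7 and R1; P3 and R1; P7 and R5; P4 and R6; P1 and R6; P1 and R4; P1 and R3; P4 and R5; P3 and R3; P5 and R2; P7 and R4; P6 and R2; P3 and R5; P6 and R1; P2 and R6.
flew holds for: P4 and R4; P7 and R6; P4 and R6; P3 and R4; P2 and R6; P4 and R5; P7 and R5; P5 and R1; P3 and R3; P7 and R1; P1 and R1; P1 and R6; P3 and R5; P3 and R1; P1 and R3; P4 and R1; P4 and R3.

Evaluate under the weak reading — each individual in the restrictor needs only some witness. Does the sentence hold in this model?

False

"it" takes "a route" as antecedent — a donkey pronoun bound across the clause boundary.
Weak reading: every pilot p with some filed-route has at least one filed-route r such that flew(p,r).
Per pilot: P1:✓  P2:✓  P3:✓  P4:✓  P5:✗  P6:✗  P7:✓
P5 has no witness among its filed-routes.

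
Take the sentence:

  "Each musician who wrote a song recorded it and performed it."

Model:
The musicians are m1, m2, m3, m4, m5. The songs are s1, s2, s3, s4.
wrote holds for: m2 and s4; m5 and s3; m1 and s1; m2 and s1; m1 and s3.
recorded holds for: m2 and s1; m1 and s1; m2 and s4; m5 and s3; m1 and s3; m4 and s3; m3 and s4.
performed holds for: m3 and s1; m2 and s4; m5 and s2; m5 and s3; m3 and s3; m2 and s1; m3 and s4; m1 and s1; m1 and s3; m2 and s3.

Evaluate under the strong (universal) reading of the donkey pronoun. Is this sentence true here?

True

"it" takes "a song" as antecedent — a donkey pronoun bound across the clause boundary.
Strong reading: for every (m,s) with wrote(m,s), recorded(m,s) ∧ performed(m,s).
Restrictor pairs: (m1,s1) ✓  (m1,s3) ✓  (m2,s1) ✓  (m2,s4) ✓  (m5,s3) ✓
Every restrictor pair satisfies the scope.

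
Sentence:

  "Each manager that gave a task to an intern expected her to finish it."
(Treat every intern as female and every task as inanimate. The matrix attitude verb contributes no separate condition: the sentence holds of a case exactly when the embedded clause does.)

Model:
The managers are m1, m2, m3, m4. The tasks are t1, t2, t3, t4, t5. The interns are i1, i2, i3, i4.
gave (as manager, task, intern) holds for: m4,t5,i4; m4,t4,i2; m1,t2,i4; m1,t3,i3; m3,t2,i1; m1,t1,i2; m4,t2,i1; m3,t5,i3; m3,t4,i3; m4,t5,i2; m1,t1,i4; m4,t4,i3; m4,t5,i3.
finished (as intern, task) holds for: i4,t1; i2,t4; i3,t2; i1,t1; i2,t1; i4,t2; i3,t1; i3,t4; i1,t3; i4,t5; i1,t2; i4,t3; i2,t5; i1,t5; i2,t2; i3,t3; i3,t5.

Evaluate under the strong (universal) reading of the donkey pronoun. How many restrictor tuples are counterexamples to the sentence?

0

"her" takes "an intern" as antecedent and "it" takes "a task"; both are donkey pronouns co-varying with the restrictor.
Strong reading: for every (m,t,i) with gave(m,t,i), finished(i,t).
Restrictor triples: (m1,t1,i2)→finished(i2,t1) ✓  (m1,t1,i4)→finished(i4,t1) ✓  (m1,t2,i4)→finished(i4,t2) ✓  (m1,t3,i3)→finished(i3,t3) ✓  (m3,t2,i1)→finished(i1,t2) ✓  (m3,t4,i3)→finished(i3,t4) ✓  (m3,t5,i3)→finished(i3,t5) ✓  (m4,t2,i1)→finished(i1,t2) ✓  (m4,t4,i2)→finished(i2,t4) ✓  (m4,t4,i3)→finished(i3,t4) ✓  (m4,t5,i2)→finished(i2,t5) ✓  (m4,t5,i3)→finished(i3,t5) ✓  (m4,t5,i4)→finished(i4,t5) ✓
Counterexamples (restrictor triples failing the scope): 0.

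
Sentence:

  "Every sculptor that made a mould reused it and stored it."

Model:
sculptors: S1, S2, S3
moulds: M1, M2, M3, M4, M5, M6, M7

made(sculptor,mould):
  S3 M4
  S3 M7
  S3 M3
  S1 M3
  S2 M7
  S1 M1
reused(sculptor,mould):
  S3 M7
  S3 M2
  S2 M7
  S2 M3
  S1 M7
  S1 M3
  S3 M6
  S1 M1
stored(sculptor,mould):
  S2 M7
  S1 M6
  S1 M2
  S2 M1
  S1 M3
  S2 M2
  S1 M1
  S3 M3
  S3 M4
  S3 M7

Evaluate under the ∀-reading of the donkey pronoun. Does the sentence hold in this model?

"it" takes "a mould" as antecedent — a donkey pronoun bound across the clause boundary.
Strong reading: for every (s,m) with made(s,m), reused(s,m) ∧ stored(s,m).
Restrictor pairs: (S1,M1) ✓  (S1,M3) ✓  (S2,M7) ✓  (S3,M3) ✗  (S3,M4) ✗  (S3,M7) ✓
Counterexample: (S3,M3) is in made but fails the scope.

False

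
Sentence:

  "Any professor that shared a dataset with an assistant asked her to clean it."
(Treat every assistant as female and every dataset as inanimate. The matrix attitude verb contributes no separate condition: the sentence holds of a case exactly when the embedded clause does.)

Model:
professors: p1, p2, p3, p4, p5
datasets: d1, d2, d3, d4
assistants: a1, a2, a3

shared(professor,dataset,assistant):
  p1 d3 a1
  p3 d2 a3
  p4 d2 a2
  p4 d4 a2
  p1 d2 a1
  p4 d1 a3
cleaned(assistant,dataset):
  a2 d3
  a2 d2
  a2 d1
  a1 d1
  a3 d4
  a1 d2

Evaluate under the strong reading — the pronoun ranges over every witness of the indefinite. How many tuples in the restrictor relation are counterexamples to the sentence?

"her" takes "an assistant" as antecedent and "it" takes "a dataset"; both are donkey pronouns co-varying with the restrictor.
Strong reading: for every (p,d,a) with shared(p,d,a), cleaned(a,d).
Restrictor triples: (p1,d2,a1)→cleaned(a1,d2) ✓  (p1,d3,a1)→cleaned(a1,d3) ✗  (p3,d2,a3)→cleaned(a3,d2) ✗  (p4,d1,a3)→cleaned(a3,d1) ✗  (p4,d2,a2)→cleaned(a2,d2) ✓  (p4,d4,a2)→cleaned(a2,d4) ✗
Counterexamples (restrictor triples failing the scope): 4.

4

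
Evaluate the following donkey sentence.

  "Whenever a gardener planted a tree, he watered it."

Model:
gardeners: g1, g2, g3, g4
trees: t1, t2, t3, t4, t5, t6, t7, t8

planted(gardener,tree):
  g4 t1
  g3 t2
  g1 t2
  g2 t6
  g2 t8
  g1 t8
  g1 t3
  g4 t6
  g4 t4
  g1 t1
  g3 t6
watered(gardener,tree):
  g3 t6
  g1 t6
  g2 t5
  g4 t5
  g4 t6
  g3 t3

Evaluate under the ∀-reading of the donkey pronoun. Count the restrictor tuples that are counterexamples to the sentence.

"it" takes "a tree" as antecedent — a donkey pronoun bound across the clause boundary.
Strong reading: for every (g,t) with planted(g,t), watered(g,t).
Restrictor pairs: (g1,t1) ✗  (g1,t2) ✗  (g1,t3) ✗  (g1,t8) ✗  (g2,t6) ✗  (g2,t8) ✗  (g3,t2) ✗  (g3,t6) ✓  (g4,t1) ✗  (g4,t4) ✗  (g4,t6) ✓
Counterexamples (restrictor pairs failing the scope): 9.

9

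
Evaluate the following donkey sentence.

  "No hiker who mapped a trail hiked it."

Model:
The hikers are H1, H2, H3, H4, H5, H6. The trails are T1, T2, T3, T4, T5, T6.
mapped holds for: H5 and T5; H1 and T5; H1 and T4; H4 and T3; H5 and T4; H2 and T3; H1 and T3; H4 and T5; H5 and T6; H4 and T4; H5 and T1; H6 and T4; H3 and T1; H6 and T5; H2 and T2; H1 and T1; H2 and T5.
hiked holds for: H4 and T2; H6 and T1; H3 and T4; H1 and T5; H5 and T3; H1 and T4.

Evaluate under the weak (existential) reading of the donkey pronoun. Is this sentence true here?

"it" takes "a trail" as antecedent — a donkey pronoun bound across the clause boundary.
Truth condition: for no (h,t) with mapped(h,t) does hiked(h,t) hold.
Restrictor pairs — does the scope hold? (H1,T1):fails  (H1,T3):fails  (H1,T4):holds  (H1,T5):holds  (H2,T2):fails  (H2,T3):fails  (H2,T5):fails  (H3,T1):fails  (H4,T3):fails  (H4,T4):fails  (H4,T5):fails  (H5,T1):fails  (H5,T4):fails  (H5,T5):fails  (H5,T6):fails  (H6,T4):fails  (H6,T5):fails
Scope holds for 2 pair(s), so the sentence is false.

False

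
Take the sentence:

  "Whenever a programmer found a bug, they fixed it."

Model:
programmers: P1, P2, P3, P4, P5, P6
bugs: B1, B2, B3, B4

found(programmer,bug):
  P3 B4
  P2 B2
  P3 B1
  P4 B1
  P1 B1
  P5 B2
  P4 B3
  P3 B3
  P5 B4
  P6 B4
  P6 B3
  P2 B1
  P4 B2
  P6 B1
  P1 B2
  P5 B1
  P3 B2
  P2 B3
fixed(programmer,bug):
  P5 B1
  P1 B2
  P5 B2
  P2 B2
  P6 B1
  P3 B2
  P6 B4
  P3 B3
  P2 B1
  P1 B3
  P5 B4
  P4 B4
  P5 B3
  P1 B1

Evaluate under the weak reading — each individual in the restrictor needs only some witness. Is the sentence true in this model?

False

"it" takes "a bug" as antecedent — a donkey pronoun bound across the clause boundary.
Weak reading: every programmer p with some found-bug has at least one found-bug b such that fixed(p,b).
Per programmer: P1:✓  P2:✓  P3:✓  P4:✗  P5:✓  P6:✓
P4 has no witness among its found-bugs.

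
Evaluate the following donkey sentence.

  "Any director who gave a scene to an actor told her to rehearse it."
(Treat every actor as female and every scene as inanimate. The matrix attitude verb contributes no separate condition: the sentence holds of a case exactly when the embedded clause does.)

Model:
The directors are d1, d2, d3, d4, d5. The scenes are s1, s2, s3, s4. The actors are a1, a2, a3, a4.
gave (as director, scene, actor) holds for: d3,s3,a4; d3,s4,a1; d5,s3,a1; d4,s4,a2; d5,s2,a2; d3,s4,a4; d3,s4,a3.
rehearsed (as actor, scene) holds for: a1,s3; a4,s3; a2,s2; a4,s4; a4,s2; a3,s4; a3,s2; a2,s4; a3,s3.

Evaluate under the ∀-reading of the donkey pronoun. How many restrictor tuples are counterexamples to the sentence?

1

"her" takes "an actor" as antecedent and "it" takes "a scene"; both are donkey pronouns co-varying with the restrictor.
Strong reading: for every (d,s,a) with gave(d,s,a), rehearsed(a,s).
Restrictor triples: (d3,s3,a4)→rehearsed(a4,s3) ✓  (d3,s4,a1)→rehearsed(a1,s4) ✗  (d3,s4,a3)→rehearsed(a3,s4) ✓  (d3,s4,a4)→rehearsed(a4,s4) ✓  (d4,s4,a2)→rehearsed(a2,s4) ✓  (d5,s2,a2)→rehearsed(a2,s2) ✓  (d5,s3,a1)→rehearsed(a1,s3) ✓
Counterexamples (restrictor triples failing the scope): 1.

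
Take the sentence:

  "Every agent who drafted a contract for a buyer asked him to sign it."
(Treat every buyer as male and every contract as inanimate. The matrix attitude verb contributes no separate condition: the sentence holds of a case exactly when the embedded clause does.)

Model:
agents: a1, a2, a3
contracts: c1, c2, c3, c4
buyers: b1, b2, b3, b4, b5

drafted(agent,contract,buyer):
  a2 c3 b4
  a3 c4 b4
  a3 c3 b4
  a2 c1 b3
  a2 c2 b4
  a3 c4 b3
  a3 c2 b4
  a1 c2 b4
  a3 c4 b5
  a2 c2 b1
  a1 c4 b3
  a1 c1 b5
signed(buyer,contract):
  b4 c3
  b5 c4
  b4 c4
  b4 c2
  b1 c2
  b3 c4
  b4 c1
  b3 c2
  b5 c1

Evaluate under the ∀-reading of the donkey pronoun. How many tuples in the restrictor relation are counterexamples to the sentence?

"him" takes "a buyer" as antecedent and "it" takes "a contract"; both are donkey pronouns co-varying with the restrictor.
Strong reading: for every (a,c,b) with drafted(a,c,b), signed(b,c).
Restrictor triples: (a1,c1,b5)→signed(b5,c1) ✓  (a1,c2,b4)→signed(b4,c2) ✓  (a1,c4,b3)→signed(b3,c4) ✓  (a2,c1,b3)→signed(b3,c1) ✗  (a2,c2,b1)→signed(b1,c2) ✓  (a2,c2,b4)→signed(b4,c2) ✓  (a2,c3,b4)→signed(b4,c3) ✓  (a3,c2,b4)→signed(b4,c2) ✓  (a3,c3,b4)→signed(b4,c3) ✓  (a3,c4,b3)→signed(b3,c4) ✓  (a3,c4,b4)→signed(b4,c4) ✓  (a3,c4,b5)→signed(b5,c4) ✓
Counterexamples (restrictor triples failing the scope): 1.

1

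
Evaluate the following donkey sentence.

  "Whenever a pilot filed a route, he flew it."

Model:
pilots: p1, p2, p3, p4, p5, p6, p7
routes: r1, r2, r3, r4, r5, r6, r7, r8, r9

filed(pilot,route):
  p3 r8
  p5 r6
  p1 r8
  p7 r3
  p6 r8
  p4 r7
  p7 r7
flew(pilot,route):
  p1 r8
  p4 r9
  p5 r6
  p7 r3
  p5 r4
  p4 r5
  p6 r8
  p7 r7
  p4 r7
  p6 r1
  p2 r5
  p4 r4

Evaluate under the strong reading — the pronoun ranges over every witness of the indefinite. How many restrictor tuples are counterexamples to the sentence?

"it" takes "a route" as antecedent — a donkey pronoun bound across the clause boundary.
Strong reading: for every (p,r) with filed(p,r), flew(p,r).
Restrictor pairs: (p1,r8) ✓  (p3,r8) ✗  (p4,r7) ✓  (p5,r6) ✓  (p6,r8) ✓  (p7,r3) ✓  (p7,r7) ✓
Counterexamples (restrictor pairs failing the scope): 1.

1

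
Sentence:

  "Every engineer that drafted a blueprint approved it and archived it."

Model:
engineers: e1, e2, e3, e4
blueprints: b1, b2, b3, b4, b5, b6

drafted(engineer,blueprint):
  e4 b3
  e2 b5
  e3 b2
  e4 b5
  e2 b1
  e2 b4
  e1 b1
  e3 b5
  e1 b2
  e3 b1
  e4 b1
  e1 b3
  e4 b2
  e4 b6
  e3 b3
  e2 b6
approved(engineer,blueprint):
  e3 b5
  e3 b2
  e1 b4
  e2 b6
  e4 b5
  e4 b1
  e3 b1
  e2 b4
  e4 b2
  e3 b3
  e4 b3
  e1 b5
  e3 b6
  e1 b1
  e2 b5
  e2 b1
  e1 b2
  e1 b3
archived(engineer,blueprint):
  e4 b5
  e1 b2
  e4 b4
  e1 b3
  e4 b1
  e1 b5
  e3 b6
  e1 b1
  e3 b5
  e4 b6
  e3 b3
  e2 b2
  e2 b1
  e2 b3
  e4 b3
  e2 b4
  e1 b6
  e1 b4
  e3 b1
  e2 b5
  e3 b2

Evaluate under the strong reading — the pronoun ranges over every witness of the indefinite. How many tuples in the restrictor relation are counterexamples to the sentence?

"it" takes "a blueprint" as antecedent — a donkey pronoun bound across the clause boundary.
Strong reading: for every (e,b) with drafted(e,b), approved(e,b) ∧ archived(e,b).
Restrictor pairs: (e1,b1) ✓  (e1,b2) ✓  (e1,b3) ✓  (e2,b1) ✓  (e2,b4) ✓  (e2,b5) ✓  (e2,b6) ✗  (e3,b1) ✓  (e3,b2) ✓  (e3,b3) ✓  (e3,b5) ✓  (e4,b1) ✓  (e4,b2) ✗  (e4,b3) ✓  (e4,b5) ✓  (e4,b6) ✗
Counterexamples (restrictor pairs failing the scope): 3.

3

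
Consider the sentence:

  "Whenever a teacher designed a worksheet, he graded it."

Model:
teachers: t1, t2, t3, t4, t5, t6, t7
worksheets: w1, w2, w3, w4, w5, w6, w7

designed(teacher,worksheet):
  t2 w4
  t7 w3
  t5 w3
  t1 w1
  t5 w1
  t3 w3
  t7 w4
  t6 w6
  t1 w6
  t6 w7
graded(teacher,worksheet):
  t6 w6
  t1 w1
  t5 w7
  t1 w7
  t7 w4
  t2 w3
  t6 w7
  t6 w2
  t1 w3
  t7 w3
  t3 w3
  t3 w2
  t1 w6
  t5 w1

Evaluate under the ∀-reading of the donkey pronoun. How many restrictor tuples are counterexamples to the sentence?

"it" takes "a worksheet" as antecedent — a donkey pronoun bound across the clause boundary.
Strong reading: for every (t,w) with designed(t,w), graded(t,w).
Restrictor pairs: (t1,w1) ✓  (t1,w6) ✓  (t2,w4) ✗  (t3,w3) ✓  (t5,w1) ✓  (t5,w3) ✗  (t6,w6) ✓  (t6,w7) ✓  (t7,w3) ✓  (t7,w4) ✓
Counterexamples (restrictor pairs failing the scope): 2.

2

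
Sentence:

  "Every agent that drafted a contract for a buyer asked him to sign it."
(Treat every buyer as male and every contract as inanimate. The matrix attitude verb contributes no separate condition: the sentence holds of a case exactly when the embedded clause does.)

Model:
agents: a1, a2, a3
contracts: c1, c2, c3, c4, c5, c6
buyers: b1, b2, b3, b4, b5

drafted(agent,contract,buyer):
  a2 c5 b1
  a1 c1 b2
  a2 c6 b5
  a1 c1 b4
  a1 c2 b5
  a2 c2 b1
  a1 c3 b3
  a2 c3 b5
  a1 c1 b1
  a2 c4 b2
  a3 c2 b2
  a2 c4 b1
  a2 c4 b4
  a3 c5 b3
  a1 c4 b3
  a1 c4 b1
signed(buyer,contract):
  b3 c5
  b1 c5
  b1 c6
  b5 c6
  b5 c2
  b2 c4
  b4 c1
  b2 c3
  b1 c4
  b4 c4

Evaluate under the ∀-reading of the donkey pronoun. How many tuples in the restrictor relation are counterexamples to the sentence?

"him" takes "a buyer" as antecedent and "it" takes "a contract"; both are donkey pronouns co-varying with the restrictor.
Strong reading: for every (a,c,b) with drafted(a,c,b), signed(b,c).
Restrictor triples: (a1,c1,b1)→signed(b1,c1) ✗  (a1,c1,b2)→signed(b2,c1) ✗  (a1,c1,b4)→signed(b4,c1) ✓  (a1,c2,b5)→signed(b5,c2) ✓  (a1,c3,b3)→signed(b3,c3) ✗  (a1,c4,b1)→signed(b1,c4) ✓  (a1,c4,b3)→signed(b3,c4) ✗  (a2,c2,b1)→signed(b1,c2) ✗  (a2,c3,b5)→signed(b5,c3) ✗  (a2,c4,b1)→signed(b1,c4) ✓  (a2,c4,b2)→signed(b2,c4) ✓  (a2,c4,b4)→signed(b4,c4) ✓  (a2,c5,b1)→signed(b1,c5) ✓  (a2,c6,b5)→signed(b5,c6) ✓  (a3,c2,b2)→signed(b2,c2) ✗  (a3,c5,b3)→signed(b3,c5) ✓
Counterexamples (restrictor triples failing the scope): 7.

7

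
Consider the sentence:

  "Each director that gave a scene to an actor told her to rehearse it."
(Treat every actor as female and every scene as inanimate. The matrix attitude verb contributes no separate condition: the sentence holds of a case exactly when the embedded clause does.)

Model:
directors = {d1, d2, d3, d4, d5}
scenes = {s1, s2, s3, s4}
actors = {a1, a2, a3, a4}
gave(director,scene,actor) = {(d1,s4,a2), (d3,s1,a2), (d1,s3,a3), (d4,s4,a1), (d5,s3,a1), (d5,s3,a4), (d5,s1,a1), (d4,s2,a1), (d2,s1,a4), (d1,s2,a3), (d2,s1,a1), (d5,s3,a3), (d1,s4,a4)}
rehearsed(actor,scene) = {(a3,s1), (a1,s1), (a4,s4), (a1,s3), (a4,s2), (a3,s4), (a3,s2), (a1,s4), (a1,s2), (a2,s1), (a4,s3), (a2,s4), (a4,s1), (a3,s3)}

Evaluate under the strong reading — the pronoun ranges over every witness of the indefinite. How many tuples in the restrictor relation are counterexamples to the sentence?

0

"her" takes "an actor" as antecedent and "it" takes "a scene"; both are donkey pronouns co-varying with the restrictor.
Strong reading: for every (d,s,a) with gave(d,s,a), rehearsed(a,s).
Restrictor triples: (d1,s2,a3)→rehearsed(a3,s2) ✓  (d1,s3,a3)→rehearsed(a3,s3) ✓  (d1,s4,a2)→rehearsed(a2,s4) ✓  (d1,s4,a4)→rehearsed(a4,s4) ✓  (d2,s1,a1)→rehearsed(a1,s1) ✓  (d2,s1,a4)→rehearsed(a4,s1) ✓  (d3,s1,a2)→rehearsed(a2,s1) ✓  (d4,s2,a1)→rehearsed(a1,s2) ✓  (d4,s4,a1)→rehearsed(a1,s4) ✓  (d5,s1,a1)→rehearsed(a1,s1) ✓  (d5,s3,a1)→rehearsed(a1,s3) ✓  (d5,s3,a3)→rehearsed(a3,s3) ✓  (d5,s3,a4)→rehearsed(a4,s3) ✓
Counterexamples (restrictor triples failing the scope): 0.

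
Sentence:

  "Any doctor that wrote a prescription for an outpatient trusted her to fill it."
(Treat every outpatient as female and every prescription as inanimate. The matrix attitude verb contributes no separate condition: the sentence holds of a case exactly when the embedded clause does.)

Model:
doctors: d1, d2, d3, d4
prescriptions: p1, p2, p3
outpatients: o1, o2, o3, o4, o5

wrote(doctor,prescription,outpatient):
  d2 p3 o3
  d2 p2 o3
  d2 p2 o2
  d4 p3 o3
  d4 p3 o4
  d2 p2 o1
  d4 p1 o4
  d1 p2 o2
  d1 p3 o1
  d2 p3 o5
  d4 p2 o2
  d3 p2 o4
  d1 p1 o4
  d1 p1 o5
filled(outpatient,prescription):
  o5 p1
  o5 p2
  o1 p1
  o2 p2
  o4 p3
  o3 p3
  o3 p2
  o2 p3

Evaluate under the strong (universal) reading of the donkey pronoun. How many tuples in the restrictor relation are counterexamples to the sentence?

6

"her" takes "an outpatient" as antecedent and "it" takes "a prescription"; both are donkey pronouns co-varying with the restrictor.
Strong reading: for every (d,p,o) with wrote(d,p,o), filled(o,p).
Restrictor triples: (d1,p1,o4)→filled(o4,p1) ✗  (d1,p1,o5)→filled(o5,p1) ✓  (d1,p2,o2)→filled(o2,p2) ✓  (d1,p3,o1)→filled(o1,p3) ✗  (d2,p2,o1)→filled(o1,p2) ✗  (d2,p2,o2)→filled(o2,p2) ✓  (d2,p2,o3)→filled(o3,p2) ✓  (d2,p3,o3)→filled(o3,p3) ✓  (d2,p3,o5)→filled(o5,p3) ✗  (d3,p2,o4)→filled(o4,p2) ✗  (d4,p1,o4)→filled(o4,p1) ✗  (d4,p2,o2)→filled(o2,p2) ✓  (d4,p3,o3)→filled(o3,p3) ✓  (d4,p3,o4)→filled(o4,p3) ✓
Counterexamples (restrictor triples failing the scope): 6.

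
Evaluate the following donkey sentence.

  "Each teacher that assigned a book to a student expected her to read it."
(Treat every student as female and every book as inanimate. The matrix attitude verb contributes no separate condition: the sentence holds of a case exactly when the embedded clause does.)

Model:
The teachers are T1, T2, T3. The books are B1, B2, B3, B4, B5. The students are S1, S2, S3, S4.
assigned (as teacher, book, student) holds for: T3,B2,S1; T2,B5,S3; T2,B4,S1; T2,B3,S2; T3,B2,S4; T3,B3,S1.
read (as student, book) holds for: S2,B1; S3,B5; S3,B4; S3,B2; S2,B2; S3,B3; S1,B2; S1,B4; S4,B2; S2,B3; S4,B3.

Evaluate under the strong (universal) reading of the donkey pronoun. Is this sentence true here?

"her" takes "a student" as antecedent and "it" takes "a book"; both are donkey pronouns co-varying with the restrictor.
Strong reading: for every (t,b,s) with assigned(t,b,s), read(s,b).
Restrictor triples: (T2,B3,S2)→read(S2,B3) ✓  (T2,B4,S1)→read(S1,B4) ✓  (T2,B5,S3)→read(S3,B5) ✓  (T3,B2,S1)→read(S1,B2) ✓  (T3,B2,S4)→read(S4,B2) ✓  (T3,B3,S1)→read(S1,B3) ✗
Counterexample: (T3,B3,S1) — read(S1,B3) does not hold.

False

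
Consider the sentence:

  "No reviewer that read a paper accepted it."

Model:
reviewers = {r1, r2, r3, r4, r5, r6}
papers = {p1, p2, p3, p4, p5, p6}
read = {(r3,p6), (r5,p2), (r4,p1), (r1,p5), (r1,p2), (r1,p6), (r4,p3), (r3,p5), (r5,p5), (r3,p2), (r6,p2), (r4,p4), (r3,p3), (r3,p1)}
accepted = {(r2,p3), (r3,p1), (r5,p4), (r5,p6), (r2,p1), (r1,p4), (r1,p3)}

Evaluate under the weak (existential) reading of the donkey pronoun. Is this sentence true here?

False

"it" takes "a paper" as antecedent — a donkey pronoun bound across the clause boundary.
Truth condition: for no (r,p) with read(r,p) does accepted(r,p) hold.
Restrictor pairs — does the scope hold? (r1,p2):fails  (r1,p5):fails  (r1,p6):fails  (r3,p1):holds  (r3,p2):fails  (r3,p3):fails  (r3,p5):fails  (r3,p6):fails  (r4,p1):fails  (r4,p3):fails  (r4,p4):fails  (r5,p2):fails  (r5,p5):fails  (r6,p2):fails
Scope holds for 1 pair(s), so the sentence is false.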